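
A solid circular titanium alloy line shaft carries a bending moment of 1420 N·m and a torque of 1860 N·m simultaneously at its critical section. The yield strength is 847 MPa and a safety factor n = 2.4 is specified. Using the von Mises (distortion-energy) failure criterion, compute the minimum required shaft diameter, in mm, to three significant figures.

σ_allow = σ_y/n = 847/2.4 = 352.9 MPa.
For a solid shaft σ_b = 32M/(πd³) and τ = 16T/(πd³), so the von Mises stress is σ' = (16/πd³)·√(4M²+3T²).
√(4M²+3T²) = √(4×(1.420×10^6)² + 3×(1.860×10^6)²) = 4.295×10^6 N·mm.
d³ = 16×4.295×10^6/(π×352.9) = 61980 mm³.
d = 39.57 mm.

d = 39.6 mm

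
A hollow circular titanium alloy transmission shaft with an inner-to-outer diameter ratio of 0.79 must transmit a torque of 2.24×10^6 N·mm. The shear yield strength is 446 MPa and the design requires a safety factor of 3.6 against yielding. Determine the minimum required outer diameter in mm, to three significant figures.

d_o = 53.2 mm

τ_allow = 446/3.6 = 123.9 MPa.
For a hollow shaft τ = 16T/[πd_o³(1−k⁴)] with k = 0.79, so 1−k⁴ = 0.6105.
d_o³ = 16T/[π τ_allow (1−k⁴)] = 16×2240000/(π×123.9×0.6105) = 150800 mm³.
d_o = 53.23 mm.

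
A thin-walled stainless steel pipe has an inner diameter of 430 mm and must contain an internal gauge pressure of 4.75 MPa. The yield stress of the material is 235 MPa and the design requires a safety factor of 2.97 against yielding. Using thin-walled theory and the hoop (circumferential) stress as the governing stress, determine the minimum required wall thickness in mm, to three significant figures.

σ_allow = 235/2.97 = 79.12 MPa.
Hoop stress σ_h = pD/(2t), so t = pD/(2σ_allow) = 4.75×430/(2×79.12) = 12.91 mm.

t = 12.9 mm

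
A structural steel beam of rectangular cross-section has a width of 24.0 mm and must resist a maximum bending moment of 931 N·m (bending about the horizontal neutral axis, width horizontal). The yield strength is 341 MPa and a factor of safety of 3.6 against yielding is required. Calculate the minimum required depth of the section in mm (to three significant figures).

σ_allow = 341/3.6 = 94.72 MPa.
For a rectangular section σ = 6M/(bh²), so h² = 6M/(b σ_allow) = 6×931000/(24.0×94.72) = 2457 mm².
h = 49.57 mm.

h = 49.6 mm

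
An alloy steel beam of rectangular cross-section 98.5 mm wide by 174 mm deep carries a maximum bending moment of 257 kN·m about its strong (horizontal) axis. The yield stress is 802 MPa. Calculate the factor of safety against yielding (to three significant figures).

Section modulus S = bh²/6 = 98.5×174²/6 = 497000 mm³.
σ = M/S = 2.5700×10^8/497000 = 517.1 MPa.
n = 802/517.1 = 1.551.

n = 1.55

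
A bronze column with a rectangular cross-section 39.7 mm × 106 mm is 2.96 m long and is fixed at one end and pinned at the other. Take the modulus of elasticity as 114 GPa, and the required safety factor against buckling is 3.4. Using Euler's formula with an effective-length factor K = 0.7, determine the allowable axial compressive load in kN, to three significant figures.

Buckling occurs about the weak axis: I_min = h·b³/12 = 106×39.7³/12 = 552700 mm⁴ (b = 39.7 mm is the smaller dimension).
Effective length L_e = KL = 0.7×2.96 m = 2072 mm.
Euler critical load P_cr = π²EI/L_e² = π²×114000×552700/2072² = 144900 N.
P_allow = P_cr/n = 144900/3.4 = 42600 N.

P_allow = 42.6 kN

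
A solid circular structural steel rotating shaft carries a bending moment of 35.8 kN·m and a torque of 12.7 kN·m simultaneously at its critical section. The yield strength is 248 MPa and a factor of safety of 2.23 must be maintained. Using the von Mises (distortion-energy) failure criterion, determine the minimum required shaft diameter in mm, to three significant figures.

d = 151 mm

σ_allow = σ_y/n = 248/2.23 = 111.2 MPa.
For a solid shaft σ_b = 32M/(πd³) and τ = 16T/(πd³), so the von Mises stress is σ' = (16/πd³)·√(4M²+3T²).
√(4M²+3T²) = √(4×(3.580×10^7)² + 3×(1.270×10^7)²) = 7.490×10^7 N·mm.
d³ = 16×7.490×10^7/(π×111.2) = 3.430×10^6 mm³.
d = 150.8 mm.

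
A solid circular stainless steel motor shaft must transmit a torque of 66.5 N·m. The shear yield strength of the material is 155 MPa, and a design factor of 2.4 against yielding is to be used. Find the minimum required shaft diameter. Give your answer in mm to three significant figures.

d = 17.4 mm

Allowable shear stress τ_allow = 155/2.4 = 64.58 MPa.
For a solid shaft τ = 16T/(πd³), so d³ = 16T/(π τ_allow) = 16×66500/(π×64.58) = 5244 mm³.
d = (5244)^(1/3) = 17.37 mm.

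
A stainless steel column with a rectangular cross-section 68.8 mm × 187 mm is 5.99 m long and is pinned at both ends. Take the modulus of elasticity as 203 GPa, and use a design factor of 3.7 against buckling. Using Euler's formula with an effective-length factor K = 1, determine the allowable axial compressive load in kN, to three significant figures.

Buckling occurs about the weak axis: I_min = h·b³/12 = 187×68.8³/12 = 5.075×10^6 mm⁴ (b = 68.8 mm is the smaller dimension).
Effective length L_e = KL = 1×5.99 m = 5990 mm.
Euler critical load P_cr = π²EI/L_e² = π²×203000×5.075×10^6/5990² = 283400 N.
P_allow = P_cr/n = 283400/3.7 = 76590 N.

P_allow = 76.6 kN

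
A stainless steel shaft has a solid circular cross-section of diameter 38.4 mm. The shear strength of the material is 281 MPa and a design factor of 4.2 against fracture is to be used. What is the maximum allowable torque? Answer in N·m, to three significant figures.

T_allow = 744 N·m

τ_allow = 281/4.2 = 66.90 MPa.
For a solid shaft T_allow = τ_allow·πd³/16; πd³/16 = π×38.4³/16 = 11120 mm³.
T_allow = 66.90×11120 = 743800 N·mm = 743.8 N·m.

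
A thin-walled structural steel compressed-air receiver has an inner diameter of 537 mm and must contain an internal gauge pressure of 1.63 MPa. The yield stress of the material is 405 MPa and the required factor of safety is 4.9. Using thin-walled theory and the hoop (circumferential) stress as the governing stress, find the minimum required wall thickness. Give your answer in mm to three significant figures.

t = 5.30 mm

σ_allow = 405/4.9 = 82.65 MPa.
Hoop stress σ_h = pD/(2t), so t = pD/(2σ_allow) = 1.63×537/(2×82.65) = 5.295 mm.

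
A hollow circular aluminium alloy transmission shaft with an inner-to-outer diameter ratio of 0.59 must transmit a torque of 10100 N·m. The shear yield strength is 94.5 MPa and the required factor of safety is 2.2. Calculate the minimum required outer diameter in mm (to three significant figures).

d_o = 111 mm

τ_allow = 94.5/2.2 = 42.95 MPa.
For a hollow shaft τ = 16T/[πd_o³(1−k⁴)] with k = 0.59, so 1−k⁴ = 0.8788.
d_o³ = 16T/[π τ_allow (1−k⁴)] = 16×1.0100×10^7/(π×42.95×0.8788) = 1.363×10^6 mm³.
d_o = 110.9 mm.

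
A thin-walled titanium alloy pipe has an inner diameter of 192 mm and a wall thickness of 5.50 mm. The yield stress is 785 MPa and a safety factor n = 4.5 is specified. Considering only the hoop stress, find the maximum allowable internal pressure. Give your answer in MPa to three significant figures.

σ_allow = 785/4.5 = 174.4 MPa.
σ_h = pD/(2t) → p_allow = 2σ_allow t/D = 2×174.4×5.50/192 = 9.994 MPa.

p_allow = 9.99 MPa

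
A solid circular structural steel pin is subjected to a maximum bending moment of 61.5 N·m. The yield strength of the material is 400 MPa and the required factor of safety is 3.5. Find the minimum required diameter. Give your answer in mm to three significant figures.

σ_allow = 400/3.5 = 114.3 MPa.
For a solid circular section σ = 32M/(πd³), so d³ = 32M/(π σ_allow) = 32×61500/(π×114.3) = 5481 mm³.
d = 17.63 mm.

d = 17.6 mm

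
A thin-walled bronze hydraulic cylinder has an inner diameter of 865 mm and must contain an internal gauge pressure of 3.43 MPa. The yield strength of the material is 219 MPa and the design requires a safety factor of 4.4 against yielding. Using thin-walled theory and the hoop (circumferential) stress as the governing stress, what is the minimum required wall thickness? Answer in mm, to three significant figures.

t = 29.8 mm

σ_allow = 219/4.4 = 49.77 MPa.
Hoop stress σ_h = pD/(2t), so t = pD/(2σ_allow) = 3.43×865/(2×49.77) = 29.80 mm.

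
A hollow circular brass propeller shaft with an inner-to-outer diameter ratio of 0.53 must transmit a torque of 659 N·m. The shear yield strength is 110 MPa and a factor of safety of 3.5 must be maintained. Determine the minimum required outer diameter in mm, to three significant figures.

τ_allow = 110/3.5 = 31.43 MPa.
For a hollow shaft τ = 16T/[πd_o³(1−k⁴)] with k = 0.53, so 1−k⁴ = 0.9211.
d_o³ = 16T/[π τ_allow (1−k⁴)] = 16×659000/(π×31.43×0.9211) = 115900 mm³.
d_o = 48.76 mm.

d_o = 48.8 mm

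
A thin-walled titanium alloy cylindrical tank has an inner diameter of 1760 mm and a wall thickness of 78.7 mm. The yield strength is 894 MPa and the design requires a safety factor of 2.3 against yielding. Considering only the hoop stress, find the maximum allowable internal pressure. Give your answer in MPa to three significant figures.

p_allow = 34.8 MPa

σ_allow = 894/2.3 = 388.7 MPa.
σ_h = pD/(2t) → p_allow = 2σ_allow t/D = 2×388.7×78.7/1760 = 34.76 MPa.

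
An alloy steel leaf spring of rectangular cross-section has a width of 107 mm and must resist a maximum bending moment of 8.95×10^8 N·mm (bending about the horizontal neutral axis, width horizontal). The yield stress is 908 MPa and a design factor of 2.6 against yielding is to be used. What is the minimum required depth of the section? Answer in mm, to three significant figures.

h = 379 mm

σ_allow = 908/2.6 = 349.2 MPa.
For a rectangular section σ = 6M/(bh²), so h² = 6M/(b σ_allow) = 6×8.9500×10^8/(107×349.2) = 143700 mm².
h = 379.1 mm.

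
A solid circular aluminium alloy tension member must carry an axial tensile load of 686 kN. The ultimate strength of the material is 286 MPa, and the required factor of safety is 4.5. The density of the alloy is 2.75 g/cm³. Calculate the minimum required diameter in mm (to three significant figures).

d = 117 mm

Allowable stress σ_allow = 286/4.5 = 63.56 MPa.
Required area A = F/σ_allow = 686000/63.56 = 10790 mm².
A = πd²/4 → d = √(4A/π) = 117.2 mm.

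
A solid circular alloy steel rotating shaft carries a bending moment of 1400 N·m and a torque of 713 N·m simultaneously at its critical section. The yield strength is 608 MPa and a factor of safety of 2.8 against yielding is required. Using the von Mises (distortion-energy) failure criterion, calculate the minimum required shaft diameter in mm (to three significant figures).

σ_allow = σ_y/n = 608/2.8 = 217.1 MPa.
For a solid shaft σ_b = 32M/(πd³) and τ = 16T/(πd³), so the von Mises stress is σ' = (16/πd³)·√(4M²+3T²).
√(4M²+3T²) = √(4×(1.400×10^6)² + 3×(713000)²) = 3.060×10^6 N·mm.
d³ = 16×3.060×10^6/(π×217.1) = 71780 mm³.
d = 41.56 mm.

d = 41.6 mm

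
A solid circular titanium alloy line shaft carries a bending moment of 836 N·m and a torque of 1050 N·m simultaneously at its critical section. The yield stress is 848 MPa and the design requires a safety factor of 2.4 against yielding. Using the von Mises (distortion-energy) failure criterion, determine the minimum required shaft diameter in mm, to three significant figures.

σ_allow = σ_y/n = 848/2.4 = 353.3 MPa.
For a solid shaft σ_b = 32M/(πd³) and τ = 16T/(πd³), so the von Mises stress is σ' = (16/πd³)·√(4M²+3T²).
√(4M²+3T²) = √(4×(836000)² + 3×(1.050×10^6)²) = 2.470×10^6 N·mm.
d³ = 16×2.470×10^6/(π×353.3) = 35610 mm³.
d = 32.90 mm.

d = 32.9 mm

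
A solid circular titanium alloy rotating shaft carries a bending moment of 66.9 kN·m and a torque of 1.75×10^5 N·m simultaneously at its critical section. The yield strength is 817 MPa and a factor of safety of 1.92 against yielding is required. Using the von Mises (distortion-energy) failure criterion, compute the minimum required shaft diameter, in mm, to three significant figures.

d = 158 mm

σ_allow = σ_y/n = 817/1.92 = 425.5 MPa.
For a solid shaft σ_b = 32M/(πd³) and τ = 16T/(πd³), so the von Mises stress is σ' = (16/πd³)·√(4M²+3T²).
√(4M²+3T²) = √(4×(6.690×10^7)² + 3×(1.750×10^8)²) = 3.313×10^8 N·mm.
d³ = 16×3.313×10^8/(π×425.5) = 3.966×10^6 mm³.
d = 158.3 mm.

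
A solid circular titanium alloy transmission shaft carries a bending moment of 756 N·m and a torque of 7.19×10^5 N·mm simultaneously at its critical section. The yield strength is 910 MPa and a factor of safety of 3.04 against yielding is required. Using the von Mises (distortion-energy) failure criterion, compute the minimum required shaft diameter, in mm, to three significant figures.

d = 32.2 mm

σ_allow = σ_y/n = 910/3.04 = 299.3 MPa.
For a solid shaft σ_b = 32M/(πd³) and τ = 16T/(πd³), so the von Mises stress is σ' = (16/πd³)·√(4M²+3T²).
√(4M²+3T²) = √(4×(756000)² + 3×(719000)²) = 1.959×10^6 N·mm.
d³ = 16×1.959×10^6/(π×299.3) = 33330 mm³.
d = 32.18 mm.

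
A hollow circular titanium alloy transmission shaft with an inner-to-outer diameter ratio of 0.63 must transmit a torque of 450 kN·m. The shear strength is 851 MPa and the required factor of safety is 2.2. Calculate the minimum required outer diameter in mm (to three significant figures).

d_o = 192 mm

τ_allow = 851/2.2 = 386.8 MPa.
For a hollow shaft τ = 16T/[πd_o³(1−k⁴)] with k = 0.63, so 1−k⁴ = 0.8425.
d_o³ = 16T/[π τ_allow (1−k⁴)] = 16×4.5000×10^8/(π×386.8×0.8425) = 7.033×10^6 mm³.
d_o = 191.6 mm.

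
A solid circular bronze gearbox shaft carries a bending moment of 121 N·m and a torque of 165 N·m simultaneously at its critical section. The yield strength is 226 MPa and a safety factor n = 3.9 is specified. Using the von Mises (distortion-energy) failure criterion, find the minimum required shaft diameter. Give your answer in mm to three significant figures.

d = 32.0 mm

σ_allow = σ_y/n = 226/3.9 = 57.95 MPa.
For a solid shaft σ_b = 32M/(πd³) and τ = 16T/(πd³), so the von Mises stress is σ' = (16/πd³)·√(4M²+3T²).
√(4M²+3T²) = √(4×(121000)² + 3×(165000)²) = 374500 N·mm.
d³ = 16×374500/(π×57.95) = 32910 mm³.
d = 32.05 mm.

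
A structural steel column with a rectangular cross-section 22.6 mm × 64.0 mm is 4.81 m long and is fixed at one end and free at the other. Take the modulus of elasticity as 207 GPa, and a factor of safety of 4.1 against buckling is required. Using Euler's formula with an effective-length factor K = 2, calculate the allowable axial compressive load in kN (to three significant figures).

Buckling occurs about the weak axis: I_min = h·b³/12 = 64.0×22.6³/12 = 61560 mm⁴ (b = 22.6 mm is the smaller dimension).
Effective length L_e = KL = 2×4.81 m = 9620 mm.
Euler critical load P_cr = π²EI/L_e² = π²×207000×61560/9620² = 1359 N.
P_allow = P_cr/n = 1359/4.1 = 331.5 N.

P_allow = 0.331 kN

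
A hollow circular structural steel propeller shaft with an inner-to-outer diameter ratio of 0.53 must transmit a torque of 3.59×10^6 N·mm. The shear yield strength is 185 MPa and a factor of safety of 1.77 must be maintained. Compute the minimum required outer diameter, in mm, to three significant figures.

τ_allow = 185/1.77 = 104.5 MPa.
For a hollow shaft τ = 16T/[πd_o³(1−k⁴)] with k = 0.53, so 1−k⁴ = 0.9211.
d_o³ = 16T/[π τ_allow (1−k⁴)] = 16×3590000/(π×104.5×0.9211) = 189900 mm³.
d_o = 57.48 mm.

d_o = 57.5 mm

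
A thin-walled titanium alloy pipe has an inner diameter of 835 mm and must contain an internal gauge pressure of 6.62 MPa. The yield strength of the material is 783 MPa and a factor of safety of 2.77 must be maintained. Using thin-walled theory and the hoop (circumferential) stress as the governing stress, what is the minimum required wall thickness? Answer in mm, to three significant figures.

σ_allow = 783/2.77 = 282.7 MPa.
Hoop stress σ_h = pD/(2t), so t = pD/(2σ_allow) = 6.62×835/(2×282.7) = 9.778 mm.

t = 9.78 mm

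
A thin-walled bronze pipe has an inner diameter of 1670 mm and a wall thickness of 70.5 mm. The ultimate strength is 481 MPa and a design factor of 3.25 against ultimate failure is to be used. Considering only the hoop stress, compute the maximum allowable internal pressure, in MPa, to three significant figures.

p_allow = 12.5 MPa

σ_allow = 481/3.25 = 148.0 MPa.
σ_h = pD/(2t) → p_allow = 2σ_allow t/D = 2×148.0×70.5/1670 = 12.50 MPa.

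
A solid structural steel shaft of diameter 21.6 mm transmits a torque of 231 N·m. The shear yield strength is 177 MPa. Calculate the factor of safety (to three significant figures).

τ = 16T/(πd³) = 16×231000/(π×21.6³) = 116.7 MPa.
n = τ_limit/τ = 177/116.7 = 1.516.

n = 1.52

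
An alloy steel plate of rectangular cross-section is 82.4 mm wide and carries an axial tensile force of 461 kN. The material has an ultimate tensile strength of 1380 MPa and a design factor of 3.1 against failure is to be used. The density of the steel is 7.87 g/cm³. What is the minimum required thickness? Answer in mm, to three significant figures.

σ_allow = 1380/3.1 = 445.2 MPa.
Required area A = F/σ_allow = 461000/445.2 = 1036 mm².
t = A/w = 1036/82.4 = 12.57 mm.

t = 12.6 mm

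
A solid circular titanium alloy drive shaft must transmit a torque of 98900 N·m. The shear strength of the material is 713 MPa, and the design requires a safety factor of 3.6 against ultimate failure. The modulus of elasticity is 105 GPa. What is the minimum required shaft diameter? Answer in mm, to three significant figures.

d = 136 mm

Allowable shear stress τ_allow = 713/3.6 = 198.1 MPa.
For a solid shaft τ = 16T/(πd³), so d³ = 16T/(π τ_allow) = 16×9.8900×10^7/(π×198.1) = 2.543×10^6 mm³.
d = (2.543×10^6)^(1/3) = 136.5 mm.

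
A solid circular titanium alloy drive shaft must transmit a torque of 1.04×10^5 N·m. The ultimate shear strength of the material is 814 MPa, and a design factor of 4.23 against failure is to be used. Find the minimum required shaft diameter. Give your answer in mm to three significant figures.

Allowable shear stress τ_allow = 814/4.23 = 192.4 MPa.
For a solid shaft τ = 16T/(πd³), so d³ = 16T/(π τ_allow) = 16×1.0400×10^8/(π×192.4) = 2.752×10^6 mm³.
d = (2.752×10^6)^(1/3) = 140.1 mm.

d = 140 mm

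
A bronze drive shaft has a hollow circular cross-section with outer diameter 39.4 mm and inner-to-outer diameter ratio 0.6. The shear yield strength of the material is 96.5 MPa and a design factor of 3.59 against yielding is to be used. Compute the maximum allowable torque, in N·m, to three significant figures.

T_allow = 281 N·m

τ_allow = 96.5/3.59 = 26.88 MPa.
For a hollow shaft T_allow = τ_allow·πd_o³(1−k⁴)/16 with 1−k⁴ = 0.8704, so πd_o³(1−k⁴)/16 = 10450 mm³.
T_allow = 26.88×10450 = 281000 N·mm = 281.0 N·m.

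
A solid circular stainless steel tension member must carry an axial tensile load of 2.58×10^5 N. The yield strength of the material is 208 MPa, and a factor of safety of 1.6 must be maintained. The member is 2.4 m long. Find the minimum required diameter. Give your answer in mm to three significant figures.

Allowable stress σ_allow = 208/1.6 = 130.0 MPa.
Required area A = F/σ_allow = 258000/130.0 = 1985 mm².
A = πd²/4 → d = √(4A/π) = 50.27 mm.

d = 50.3 mm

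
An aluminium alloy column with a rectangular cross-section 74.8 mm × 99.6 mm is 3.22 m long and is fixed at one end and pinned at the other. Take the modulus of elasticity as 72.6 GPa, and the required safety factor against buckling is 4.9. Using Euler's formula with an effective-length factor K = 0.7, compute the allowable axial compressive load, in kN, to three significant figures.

P_allow = 100 kN

Buckling occurs about the weak axis: I_min = h·b³/12 = 99.6×74.8³/12 = 3.474×10^6 mm⁴ (b = 74.8 mm is the smaller dimension).
Effective length L_e = KL = 0.7×3.22 m = 2254 mm.
Euler critical load P_cr = π²EI/L_e² = π²×72600×3.474×10^6/2254² = 489900 N.
P_allow = P_cr/n = 489900/4.9 = 99980 N.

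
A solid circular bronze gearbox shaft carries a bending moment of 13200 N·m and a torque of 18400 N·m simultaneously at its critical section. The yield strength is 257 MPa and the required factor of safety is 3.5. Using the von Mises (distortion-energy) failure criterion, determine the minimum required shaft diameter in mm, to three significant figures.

σ_allow = σ_y/n = 257/3.5 = 73.43 MPa.
For a solid shaft σ_b = 32M/(πd³) and τ = 16T/(πd³), so the von Mises stress is σ' = (16/πd³)·√(4M²+3T²).
√(4M²+3T²) = √(4×(1.320×10^7)² + 3×(1.840×10^7)²) = 4.138×10^7 N·mm.
d³ = 16×4.138×10^7/(π×73.43) = 2.870×10^6 mm³.
d = 142.1 mm.

d = 142 mm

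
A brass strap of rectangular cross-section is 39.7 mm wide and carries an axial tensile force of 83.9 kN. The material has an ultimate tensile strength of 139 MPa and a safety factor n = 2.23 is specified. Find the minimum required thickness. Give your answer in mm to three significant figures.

σ_allow = 139/2.23 = 62.33 MPa.
Required area A = F/σ_allow = 83900/62.33 = 1346 mm².
t = A/w = 1346/39.7 = 33.90 mm.

t = 33.9 mm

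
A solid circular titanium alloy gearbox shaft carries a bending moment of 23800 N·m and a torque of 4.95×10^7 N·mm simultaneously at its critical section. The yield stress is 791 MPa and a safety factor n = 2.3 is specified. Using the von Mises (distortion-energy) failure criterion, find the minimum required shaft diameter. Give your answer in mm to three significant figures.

σ_allow = σ_y/n = 791/2.3 = 343.9 MPa.
For a solid shaft σ_b = 32M/(πd³) and τ = 16T/(πd³), so the von Mises stress is σ' = (16/πd³)·√(4M²+3T²).
√(4M²+3T²) = √(4×(2.380×10^7)² + 3×(4.950×10^7)²) = 9.806×10^7 N·mm.
d³ = 16×9.806×10^7/(π×343.9) = 1.452×10^6 mm³.
d = 113.2 mm.

d = 113 mm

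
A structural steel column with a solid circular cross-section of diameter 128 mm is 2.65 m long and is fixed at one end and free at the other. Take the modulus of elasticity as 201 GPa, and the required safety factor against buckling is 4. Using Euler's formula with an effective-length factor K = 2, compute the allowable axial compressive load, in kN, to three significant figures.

I = πd⁴/64 = π×128⁴/64 = 1.318×10^7 mm⁴.
Effective length L_e = KL = 2×2.65 m = 5300 mm.
Euler critical load P_cr = π²EI/L_e² = π²×201000×1.318×10^7/5300² = 930600 N.
P_allow = P_cr/n = 930600/4 = 232600 N.

P_allow = 233 kN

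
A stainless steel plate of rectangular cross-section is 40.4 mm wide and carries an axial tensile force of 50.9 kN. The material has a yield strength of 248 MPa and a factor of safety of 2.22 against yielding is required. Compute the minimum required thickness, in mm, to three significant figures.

t = 11.3 mm

σ_allow = 248/2.22 = 111.7 MPa.
Required area A = F/σ_allow = 50900/111.7 = 455.6 mm².
t = A/w = 455.6/40.4 = 11.28 mm.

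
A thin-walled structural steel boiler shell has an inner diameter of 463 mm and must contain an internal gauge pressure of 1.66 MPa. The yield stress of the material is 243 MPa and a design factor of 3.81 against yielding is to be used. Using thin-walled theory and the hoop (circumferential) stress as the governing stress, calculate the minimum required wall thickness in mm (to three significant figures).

σ_allow = 243/3.81 = 63.78 MPa.
Hoop stress σ_h = pD/(2t), so t = pD/(2σ_allow) = 1.66×463/(2×63.78) = 6.025 mm.

t = 6.03 mm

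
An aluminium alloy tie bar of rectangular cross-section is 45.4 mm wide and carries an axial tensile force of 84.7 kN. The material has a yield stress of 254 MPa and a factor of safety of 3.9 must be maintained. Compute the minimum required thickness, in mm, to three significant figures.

t = 28.6 mm

σ_allow = 254/3.9 = 65.13 MPa.
Required area A = F/σ_allow = 84700/65.13 = 1301 mm².
t = A/w = 1301/45.4 = 28.65 mm.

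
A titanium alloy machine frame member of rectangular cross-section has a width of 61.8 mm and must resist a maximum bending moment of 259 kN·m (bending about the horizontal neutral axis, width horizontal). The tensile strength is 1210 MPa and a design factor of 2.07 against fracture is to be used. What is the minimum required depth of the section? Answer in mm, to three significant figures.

σ_allow = 1210/2.07 = 584.5 MPa.
For a rectangular section σ = 6M/(bh²), so h² = 6M/(b σ_allow) = 6×2.5900×10^8/(61.8×584.5) = 43020 mm².
h = 207.4 mm.

h = 207 mm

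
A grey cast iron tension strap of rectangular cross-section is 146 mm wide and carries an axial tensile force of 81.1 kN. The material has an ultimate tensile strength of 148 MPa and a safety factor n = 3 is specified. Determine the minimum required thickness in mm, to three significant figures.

t = 11.3 mm

σ_allow = 148/3 = 49.33 MPa.
Required area A = F/σ_allow = 81100/49.33 = 1644 mm².
t = A/w = 1644/146 = 11.26 mm.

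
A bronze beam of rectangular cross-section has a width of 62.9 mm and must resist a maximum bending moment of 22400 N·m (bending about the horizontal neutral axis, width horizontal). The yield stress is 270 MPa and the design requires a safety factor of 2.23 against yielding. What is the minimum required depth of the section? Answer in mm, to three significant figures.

h = 133 mm

σ_allow = 270/2.23 = 121.1 MPa.
For a rectangular section σ = 6M/(bh²), so h² = 6M/(b σ_allow) = 6×2.2400×10^7/(62.9×121.1) = 17650 mm².
h = 132.8 mm.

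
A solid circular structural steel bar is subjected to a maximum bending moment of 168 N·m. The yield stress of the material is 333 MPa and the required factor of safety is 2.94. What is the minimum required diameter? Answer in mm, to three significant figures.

σ_allow = 333/2.94 = 113.3 MPa.
For a solid circular section σ = 32M/(πd³), so d³ = 32M/(π σ_allow) = 32×168000/(π×113.3) = 15110 mm³.
d = 24.72 mm.

d = 24.7 mm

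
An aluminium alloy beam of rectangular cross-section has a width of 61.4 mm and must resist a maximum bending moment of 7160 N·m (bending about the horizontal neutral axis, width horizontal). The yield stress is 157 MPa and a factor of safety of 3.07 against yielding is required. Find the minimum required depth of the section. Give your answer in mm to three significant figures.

σ_allow = 157/3.07 = 51.14 MPa.
For a rectangular section σ = 6M/(bh²), so h² = 6M/(b σ_allow) = 6×7160000/(61.4×51.14) = 13680 mm².
h = 117.0 mm.

h = 117 mm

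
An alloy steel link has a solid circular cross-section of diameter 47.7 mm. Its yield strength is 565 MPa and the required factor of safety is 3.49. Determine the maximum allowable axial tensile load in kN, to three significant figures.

σ_allow = 565/3.49 = 161.9 MPa.
A = πd²/4 = π×47.7²/4 = 1787 mm².
F_allow = σ_allow × A = 161.9×1787 = 289300 N.

F_allow = 289 kN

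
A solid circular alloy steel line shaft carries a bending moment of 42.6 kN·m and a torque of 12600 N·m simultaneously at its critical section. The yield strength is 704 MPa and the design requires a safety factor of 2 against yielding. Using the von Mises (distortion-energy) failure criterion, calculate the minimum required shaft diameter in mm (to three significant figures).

σ_allow = σ_y/n = 704/2 = 352.0 MPa.
For a solid shaft σ_b = 32M/(πd³) and τ = 16T/(πd³), so the von Mises stress is σ' = (16/πd³)·√(4M²+3T²).
√(4M²+3T²) = √(4×(4.260×10^7)² + 3×(1.260×10^7)²) = 8.795×10^7 N·mm.
d³ = 16×8.795×10^7/(π×352.0) = 1.273×10^6 mm³.
d = 108.4 mm.

d = 108 mm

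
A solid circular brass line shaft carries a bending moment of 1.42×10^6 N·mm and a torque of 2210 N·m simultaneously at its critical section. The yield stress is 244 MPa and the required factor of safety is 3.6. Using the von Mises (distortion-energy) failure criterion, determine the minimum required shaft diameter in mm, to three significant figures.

σ_allow = σ_y/n = 244/3.6 = 67.78 MPa.
For a solid shaft σ_b = 32M/(πd³) and τ = 16T/(πd³), so the von Mises stress is σ' = (16/πd³)·√(4M²+3T²).
√(4M²+3T²) = √(4×(1.420×10^6)² + 3×(2.210×10^6)²) = 4.766×10^6 N·mm.
d³ = 16×4.766×10^6/(π×67.78) = 358200 mm³.
d = 71.02 mm.

d = 71.0 mm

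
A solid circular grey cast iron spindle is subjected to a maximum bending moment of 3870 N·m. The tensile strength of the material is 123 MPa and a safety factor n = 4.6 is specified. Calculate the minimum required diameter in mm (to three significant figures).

d = 114 mm

σ_allow = 123/4.6 = 26.74 MPa.
For a solid circular section σ = 32M/(πd³), so d³ = 32M/(π σ_allow) = 32×3870000/(π×26.74) = 1.474×10^6 mm³.
d = 113.8 mm.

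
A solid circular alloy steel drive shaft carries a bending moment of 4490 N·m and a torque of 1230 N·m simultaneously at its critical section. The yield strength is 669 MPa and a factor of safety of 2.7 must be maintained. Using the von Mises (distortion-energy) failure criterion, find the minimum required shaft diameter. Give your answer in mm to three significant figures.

σ_allow = σ_y/n = 669/2.7 = 247.8 MPa.
For a solid shaft σ_b = 32M/(πd³) and τ = 16T/(πd³), so the von Mises stress is σ' = (16/πd³)·√(4M²+3T²).
√(4M²+3T²) = √(4×(4.490×10^6)² + 3×(1.230×10^6)²) = 9.229×10^6 N·mm.
d³ = 16×9.229×10^6/(π×247.8) = 189700 mm³.
d = 57.46 mm.

d = 57.5 mm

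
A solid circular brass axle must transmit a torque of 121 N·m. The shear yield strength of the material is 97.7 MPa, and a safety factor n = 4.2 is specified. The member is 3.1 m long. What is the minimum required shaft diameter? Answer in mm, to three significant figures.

d = 29.8 mm

Allowable shear stress τ_allow = 97.7/4.2 = 23.26 MPa.
For a solid shaft τ = 16T/(πd³), so d³ = 16T/(π τ_allow) = 16×121000/(π×23.26) = 26490 mm³.
d = (26490)^(1/3) = 29.81 mm.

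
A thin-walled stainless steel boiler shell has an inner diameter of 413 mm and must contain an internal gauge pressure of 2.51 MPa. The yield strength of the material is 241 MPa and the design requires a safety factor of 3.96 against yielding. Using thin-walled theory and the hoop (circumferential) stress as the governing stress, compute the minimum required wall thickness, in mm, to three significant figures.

σ_allow = 241/3.96 = 60.86 MPa.
Hoop stress σ_h = pD/(2t), so t = pD/(2σ_allow) = 2.51×413/(2×60.86) = 8.517 mm.

t = 8.52 mm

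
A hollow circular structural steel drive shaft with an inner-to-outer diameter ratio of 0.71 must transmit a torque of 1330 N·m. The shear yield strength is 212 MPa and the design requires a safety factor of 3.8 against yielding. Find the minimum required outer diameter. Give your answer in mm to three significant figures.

d_o = 54.6 mm

τ_allow = 212/3.8 = 55.79 MPa.
For a hollow shaft τ = 16T/[πd_o³(1−k⁴)] with k = 0.71, so 1−k⁴ = 0.7459.
d_o³ = 16T/[π τ_allow (1−k⁴)] = 16×1330000/(π×55.79×0.7459) = 162800 mm³.
d_o = 54.60 mm.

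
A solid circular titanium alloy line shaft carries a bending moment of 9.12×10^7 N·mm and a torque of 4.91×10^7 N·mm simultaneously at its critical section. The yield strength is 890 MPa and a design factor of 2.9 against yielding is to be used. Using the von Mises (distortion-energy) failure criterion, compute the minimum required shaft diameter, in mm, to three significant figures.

σ_allow = σ_y/n = 890/2.9 = 306.9 MPa.
For a solid shaft σ_b = 32M/(πd³) and τ = 16T/(πd³), so the von Mises stress is σ' = (16/πd³)·√(4M²+3T²).
√(4M²+3T²) = √(4×(9.120×10^7)² + 3×(4.910×10^7)²) = 2.013×10^8 N·mm.
d³ = 16×2.013×10^8/(π×306.9) = 3.340×10^6 mm³.
d = 149.5 mm.

d = 149 mm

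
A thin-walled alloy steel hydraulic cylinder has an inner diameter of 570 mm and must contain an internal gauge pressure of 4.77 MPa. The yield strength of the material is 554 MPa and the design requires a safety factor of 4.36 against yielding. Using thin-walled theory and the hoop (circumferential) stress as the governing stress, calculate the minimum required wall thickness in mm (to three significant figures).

t = 10.7 mm

σ_allow = 554/4.36 = 127.1 MPa.
Hoop stress σ_h = pD/(2t), so t = pD/(2σ_allow) = 4.77×570/(2×127.1) = 10.70 mm.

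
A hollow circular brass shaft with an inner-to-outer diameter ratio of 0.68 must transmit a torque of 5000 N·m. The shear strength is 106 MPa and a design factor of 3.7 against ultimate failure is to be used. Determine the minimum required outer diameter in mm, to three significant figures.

τ_allow = 106/3.7 = 28.65 MPa.
For a hollow shaft τ = 16T/[πd_o³(1−k⁴)] with k = 0.68, so 1−k⁴ = 0.7862.
d_o³ = 16T/[π τ_allow (1−k⁴)] = 16×5000000/(π×28.65×0.7862) = 1.131×10^6 mm³.
d_o = 104.2 mm.

d_o = 104 mm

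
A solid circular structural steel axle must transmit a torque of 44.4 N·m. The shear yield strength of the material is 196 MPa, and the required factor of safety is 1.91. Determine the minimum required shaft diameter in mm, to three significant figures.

d = 13.0 mm

Allowable shear stress τ_allow = 196/1.91 = 102.6 MPa.
For a solid shaft τ = 16T/(πd³), so d³ = 16T/(π τ_allow) = 16×44400/(π×102.6) = 2204 mm³.
d = (2204)^(1/3) = 13.01 mm.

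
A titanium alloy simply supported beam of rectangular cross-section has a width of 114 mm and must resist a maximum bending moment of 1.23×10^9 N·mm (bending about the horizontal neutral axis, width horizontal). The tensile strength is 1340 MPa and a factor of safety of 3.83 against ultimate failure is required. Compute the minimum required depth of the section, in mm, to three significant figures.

h = 430 mm

σ_allow = 1340/3.83 = 349.9 MPa.
For a rectangular section σ = 6M/(bh²), so h² = 6M/(b σ_allow) = 6×1.2300×10^9/(114×349.9) = 185000 mm².
h = 430.2 mm.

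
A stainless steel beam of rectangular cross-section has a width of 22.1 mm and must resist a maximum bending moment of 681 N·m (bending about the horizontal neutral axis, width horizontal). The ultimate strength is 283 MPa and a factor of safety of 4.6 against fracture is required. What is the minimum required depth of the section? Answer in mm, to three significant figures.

h = 54.8 mm

σ_allow = 283/4.6 = 61.52 MPa.
For a rectangular section σ = 6M/(bh²), so h² = 6M/(b σ_allow) = 6×681000/(22.1×61.52) = 3005 mm².
h = 54.82 mm.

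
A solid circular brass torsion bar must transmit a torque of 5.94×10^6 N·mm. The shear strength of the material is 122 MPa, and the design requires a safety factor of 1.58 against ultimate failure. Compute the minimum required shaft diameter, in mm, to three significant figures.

Allowable shear stress τ_allow = 122/1.58 = 77.22 MPa.
For a solid shaft τ = 16T/(πd³), so d³ = 16T/(π τ_allow) = 16×5940000/(π×77.22) = 391800 mm³.
d = (391800)^(1/3) = 73.17 mm.

d = 73.2 mm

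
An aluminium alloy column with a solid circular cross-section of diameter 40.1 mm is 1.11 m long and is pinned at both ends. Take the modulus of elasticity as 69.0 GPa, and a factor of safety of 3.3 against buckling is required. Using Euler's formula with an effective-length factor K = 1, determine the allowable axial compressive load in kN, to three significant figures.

P_allow = 21.3 kN

I = πd⁴/64 = π×40.1⁴/64 = 126900 mm⁴.
Effective length L_e = KL = 1×1.11 m = 1110 mm.
Euler critical load P_cr = π²EI/L_e² = π²×69000×126900/1110² = 70150 N.
P_allow = P_cr/n = 70150/3.3 = 21260 N.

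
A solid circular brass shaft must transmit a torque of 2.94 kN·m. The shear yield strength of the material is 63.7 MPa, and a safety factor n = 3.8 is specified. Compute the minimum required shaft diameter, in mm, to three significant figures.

d = 96.3 mm

Allowable shear stress τ_allow = 63.7/3.8 = 16.76 MPa.
For a solid shaft τ = 16T/(πd³), so d³ = 16T/(π τ_allow) = 16×2940000/(π×16.76) = 893200 mm³.
d = (893200)^(1/3) = 96.31 mm.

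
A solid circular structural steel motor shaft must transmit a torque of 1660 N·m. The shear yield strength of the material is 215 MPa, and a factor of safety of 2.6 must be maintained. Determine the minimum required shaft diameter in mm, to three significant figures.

d = 46.8 mm

Allowable shear stress τ_allow = 215/2.6 = 82.69 MPa.
For a solid shaft τ = 16T/(πd³), so d³ = 16T/(π τ_allow) = 16×1660000/(π×82.69) = 102200 mm³.
d = (102200)^(1/3) = 46.76 mm.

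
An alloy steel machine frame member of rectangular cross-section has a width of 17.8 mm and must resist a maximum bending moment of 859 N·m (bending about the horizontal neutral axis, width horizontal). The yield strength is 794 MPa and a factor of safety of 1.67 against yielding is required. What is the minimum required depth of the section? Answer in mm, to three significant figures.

h = 24.7 mm

σ_allow = 794/1.67 = 475.4 MPa.
For a rectangular section σ = 6M/(bh²), so h² = 6M/(b σ_allow) = 6×859000/(17.8×475.4) = 609.0 mm².
h = 24.68 mm.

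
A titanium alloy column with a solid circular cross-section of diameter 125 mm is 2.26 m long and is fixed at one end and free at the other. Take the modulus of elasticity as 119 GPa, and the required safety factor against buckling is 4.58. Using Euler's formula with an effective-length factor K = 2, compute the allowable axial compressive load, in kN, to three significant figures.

I = πd⁴/64 = π×125⁴/64 = 1.198×10^7 mm⁴.
Effective length L_e = KL = 2×2.26 m = 4520 mm.
Euler critical load P_cr = π²EI/L_e² = π²×119000×1.198×10^7/4520² = 688900 N.
P_allow = P_cr/n = 688900/4.58 = 150400 N.

P_allow = 150 kN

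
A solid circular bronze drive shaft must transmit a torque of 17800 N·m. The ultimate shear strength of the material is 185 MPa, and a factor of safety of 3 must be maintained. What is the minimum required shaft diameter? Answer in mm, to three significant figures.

d = 114 mm

Allowable shear stress τ_allow = 185/3 = 61.67 MPa.
For a solid shaft τ = 16T/(πd³), so d³ = 16T/(π τ_allow) = 16×1.7800×10^7/(π×61.67) = 1.470×10^6 mm³.
d = (1.470×10^6)^(1/3) = 113.7 mm.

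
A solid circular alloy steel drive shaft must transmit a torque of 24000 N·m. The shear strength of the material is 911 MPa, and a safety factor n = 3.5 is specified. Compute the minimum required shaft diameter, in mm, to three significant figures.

d = 77.7 mm

Allowable shear stress τ_allow = 911/3.5 = 260.3 MPa.
For a solid shaft τ = 16T/(πd³), so d³ = 16T/(π τ_allow) = 16×2.4000×10^7/(π×260.3) = 469600 mm³.
d = (469600)^(1/3) = 77.73 mm.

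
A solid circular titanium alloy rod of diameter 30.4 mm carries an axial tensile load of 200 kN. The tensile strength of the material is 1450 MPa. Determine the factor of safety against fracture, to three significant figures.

n = 5.26

A = πd²/4 = 725.8 mm².
σ = F/A = 200000/725.8 = 275.5 MPa.
n = 1450/275.5 = 5.262.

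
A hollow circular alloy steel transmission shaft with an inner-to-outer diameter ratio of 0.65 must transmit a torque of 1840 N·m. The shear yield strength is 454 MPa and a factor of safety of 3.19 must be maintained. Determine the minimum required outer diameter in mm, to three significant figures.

d_o = 43.1 mm

τ_allow = 454/3.19 = 142.3 MPa.
For a hollow shaft τ = 16T/[πd_o³(1−k⁴)] with k = 0.65, so 1−k⁴ = 0.8215.
d_o³ = 16T/[π τ_allow (1−k⁴)] = 16×1840000/(π×142.3×0.8215) = 80150 mm³.
d_o = 43.12 mm.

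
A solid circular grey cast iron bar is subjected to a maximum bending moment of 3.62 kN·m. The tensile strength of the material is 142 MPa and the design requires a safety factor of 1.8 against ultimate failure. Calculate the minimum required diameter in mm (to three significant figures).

d = 77.6 mm

σ_allow = 142/1.8 = 78.89 MPa.
For a solid circular section σ = 32M/(πd³), so d³ = 32M/(π σ_allow) = 32×3620000/(π×78.89) = 467400 mm³.
d = 77.61 mm.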